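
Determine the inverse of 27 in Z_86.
51

gcd(27, 86) = 1, so the inverse exists.
Extended Euclidean algorithm on (86, 27):
86 = 3 × 27 + 5  ⟹  5 = (1)·86 + (-3)·27
27 = 5 × 5 + 2  ⟹  2 = (-5)·86 + (16)·27
5 = 2 × 2 + 1  ⟹  1 = (11)·86 + (-35)·27
So (-35)·27 ≡ 1 (mod 86), i.e. 27^(-1) ≡ -35 ≡ 51 (mod 86).
Check: 27 × 51 = 1377 ≡ 1 (mod 86)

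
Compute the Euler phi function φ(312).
96

312 = 2^3 × 3 × 13
φ(n) = n × ∏(1 - 1/p) for each prime p dividing n
φ(312) = 312 × (1 - 1/2) × (1 - 1/3) × (1 - 1/13) = 96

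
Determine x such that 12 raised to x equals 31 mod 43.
22

Baby-step giant-step with step n = ⌈√43⌉ = 7.
Baby steps 12^j mod 43 (j:value) for j=0..6: 0:1, 1:12, 2:15, 3:8, 4:10, 5:34, 6:21.
Giant-step multiplier: 12^(-7) ≡ 12^(42-7) = 12^35 ≡ 7 (mod 43).
Giant steps γ_i = 31·7^i mod 43: γ_0=31, γ_1=2, γ_2=14, γ_3=12 (in table at j=1).
x = i·n + j = 3·7 + 1 = 22.
Check: 12^22 ≡ 31 (mod 43).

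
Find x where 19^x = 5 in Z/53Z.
35

Baby-step giant-step with step n = ⌈√53⌉ = 8.
Baby steps 19^j mod 53 (j:value) for j=0..7: 0:1, 1:19, 2:43, 3:22, 4:47, 5:45, 6:7, 7:27.
Giant-step multiplier: 19^(-8) ≡ 19^(52-8) = 19^44 ≡ 28 (mod 53).
Giant steps γ_i = 5·28^i mod 53: γ_0=5, γ_1=34, γ_2=51, γ_3=50, γ_4=22 (in table at j=3).
x = i·n + j = 4·8 + 3 = 35.
Check: 19^35 ≡ 5 (mod 53).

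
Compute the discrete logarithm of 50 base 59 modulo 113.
94

Baby-step giant-step with step n = ⌈√113⌉ = 11.
Baby steps 59^j mod 113 (j:value) for j=0..10: 0:1, 1:59, 2:91, 3:58, 4:32, 5:80, 6:87, 7:48, 8:7, 9:74, 10:72.
Giant-step multiplier: 59^(-11) ≡ 59^(112-11) = 59^101 ≡ 27 (mod 113).
Giant steps γ_i = 50·27^i mod 113: γ_0=50, γ_1=107, γ_2=64, γ_3=33, γ_4=100, γ_5=101, γ_6=15, γ_7=66, γ_8=87 (in table at j=6).
x = i·n + j = 8·11 + 6 = 94.
Check: 59^94 ≡ 50 (mod 113).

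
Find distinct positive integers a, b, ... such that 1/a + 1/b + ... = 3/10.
1/4 + 1/20

Greedy algorithm:
3/10: ceiling(10/3) = 4, use 1/4
1/20: ceiling(20/1) = 20, use 1/20
Result: 3/10 = 1/4 + 1/20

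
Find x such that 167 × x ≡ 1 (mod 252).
83

gcd(167, 252) = 1, so the inverse exists.
Extended Euclidean algorithm on (252, 167):
252 = 1 × 167 + 85  ⟹  85 = (1)·252 + (-1)·167
167 = 1 × 85 + 82  ⟹  82 = (-1)·252 + (2)·167
85 = 1 × 82 + 3  ⟹  3 = (2)·252 + (-3)·167
82 = 27 × 3 + 1  ⟹  1 = (-55)·252 + (83)·167
So (83)·167 ≡ 1 (mod 252), i.e. 167^(-1) ≡ 83 (mod 252).
Check: 167 × 83 = 13861 ≡ 1 (mod 252)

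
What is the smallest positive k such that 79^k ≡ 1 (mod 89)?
44

89 is prime, so ord(79) divides φ(89) = 88.
Divisors of 88: 1, 2, 4, 8, 11, 22, 44, 88.
Repeated squaring: 79^1 ≡ 79, 79^2 ≡ 11, 79^4 ≡ 32, 79^8 ≡ 45, 79^16 ≡ 67, 79^32 ≡ 39, 79^64 ≡ 8 (mod 89).
Test 79^d mod 89 for each divisor d in increasing order:
79^1 ≡ 79
79^2 ≡ 11
79^4 ≡ 32
79^8 ≡ 45
79^11 = 79^8·79^2·79^1 ≡ 34
79^22 = 79^16·79^4·79^2 ≡ 88
79^44 = 79^32·79^8·79^4 ≡ 1  ← first divisor giving 1
The order is 44.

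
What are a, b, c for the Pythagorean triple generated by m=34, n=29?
(315, 1972, 1997)

Euclid's formula: a = m² - n², b = 2mn, c = m² + n²
m = 34, n = 29
a = 34² - 29² = 1156 - 841 = 315
b = 2 × 34 × 29 = 1972
c = 34² + 29² = 1156 + 841 = 1997
Verification: 315² + 1972² = 99225 + 3888784 = 3988009 = 1997² ✓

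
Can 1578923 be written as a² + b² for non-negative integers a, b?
Not possible

Factorization: 1578923 = 31^3 × 53
By Fermat: n is sum of two squares iff every prime p ≡ 3 (mod 4) appears to even power.
Prime(s) ≡ 3 (mod 4) with odd exponent: [(31, 3)]
Therefore 1578923 cannot be expressed as a² + b².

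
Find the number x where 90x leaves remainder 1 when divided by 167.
13

gcd(90, 167) = 1, so the inverse exists.
Extended Euclidean algorithm on (167, 90):
167 = 1 × 90 + 77  ⟹  77 = (1)·167 + (-1)·90
90 = 1 × 77 + 13  ⟹  13 = (-1)·167 + (2)·90
77 = 5 × 13 + 12  ⟹  12 = (6)·167 + (-11)·90
13 = 1 × 12 + 1  ⟹  1 = (-7)·167 + (13)·90
So (13)·90 ≡ 1 (mod 167), i.e. 90^(-1) ≡ 13 (mod 167).
Check: 90 × 13 = 1170 ≡ 1 (mod 167)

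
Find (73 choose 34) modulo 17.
6

Using Lucas' theorem:
Write n=73 and k=34 in base 17:
n in base 17: [4, 5]
k in base 17: [2, 0]
C(73,34) mod 17 = ∏ C(n_i, k_i) mod 17
Digit binomials (mod 17): C(4,2) = 6; C(5,0) = 1
Product: 6 × 1 = 6 ≡ 6 (mod 17)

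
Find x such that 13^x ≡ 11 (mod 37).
6

Baby-step giant-step with step n = ⌈√37⌉ = 7.
Baby steps 13^j mod 37 (j:value) for j=0..6: 0:1, 1:13, 2:21, 3:14, 4:34, 5:35, 6:11.
h = 11 is already in the table at j=6, so x = 6.
Check: 13^6 ≡ 11 (mod 37).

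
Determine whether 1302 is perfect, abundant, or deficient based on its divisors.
abundant

Proper divisors of 1302: sum = 1 + 2 + 3 + 6 + 7 + 14 + 21 + 31 + 42 + 62 + 93 + 186 + 217 + 434 + 651 = 1770
Since 1770 > 1302, 1302 is abundant.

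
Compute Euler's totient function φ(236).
116

236 = 2^2 × 59
φ(n) = n × ∏(1 - 1/p) for each prime p dividing n
φ(236) = 236 × (1 - 1/2) × (1 - 1/59) = 116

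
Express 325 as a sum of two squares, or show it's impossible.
1² + 18² (a=1, b=18)

Factorization: 325 = 5^2 × 13
By Fermat: n is sum of two squares iff every prime p ≡ 3 (mod 4) appears to even power.
All primes ≡ 3 (mod 4) appear to even power.
Search a = 0, 1, 2, … for 325 - a² a perfect square: first hit at a = 1: 325 - 1 = 324 = 18².
325 = 1² + 18² = 1 + 324 ✓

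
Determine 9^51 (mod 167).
84

Repeated squaring. Binary of 51 = 110011.
9^1 ≡ 9 (mod 167); 9^2 ≡ 81 (mod 167); 9^4 ≡ 48 (mod 167); 9^8 ≡ 133 (mod 167); 9^16 ≡ 154 (mod 167); 9^32 ≡ 2 (mod 167)
9^51 = 9^1 × 9^2 × 9^16 × 9^32 ≡ 84 (mod 167)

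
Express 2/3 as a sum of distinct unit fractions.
1/2 + 1/6

Greedy algorithm:
2/3: ceiling(3/2) = 2, use 1/2
1/6: ceiling(6/1) = 6, use 1/6
Result: 2/3 = 1/2 + 1/6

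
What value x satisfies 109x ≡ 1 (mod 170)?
39

gcd(109, 170) = 1, so the inverse exists.
Extended Euclidean algorithm on (170, 109):
170 = 1 × 109 + 61  ⟹  61 = (1)·170 + (-1)·109
109 = 1 × 61 + 48  ⟹  48 = (-1)·170 + (2)·109
61 = 1 × 48 + 13  ⟹  13 = (2)·170 + (-3)·109
48 = 3 × 13 + 9  ⟹  9 = (-7)·170 + (11)·109
13 = 1 × 9 + 4  ⟹  4 = (9)·170 + (-14)·109
9 = 2 × 4 + 1  ⟹  1 = (-25)·170 + (39)·109
So (39)·109 ≡ 1 (mod 170), i.e. 109^(-1) ≡ 39 (mod 170).
Check: 109 × 39 = 4251 ≡ 1 (mod 170)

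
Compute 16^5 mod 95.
61

Repeated squaring. Binary of 5 = 101.
16^1 ≡ 16 (mod 95); 16^2 ≡ 66 (mod 95); 16^4 ≡ 81 (mod 95)
16^5 = 16^1 × 16^4 ≡ 61 (mod 95)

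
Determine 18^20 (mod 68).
52

Repeated squaring. Binary of 20 = 10100.
18^1 ≡ 18 (mod 68); 18^2 ≡ 52 (mod 68); 18^4 ≡ 52 (mod 68); 18^8 ≡ 52 (mod 68); 18^16 ≡ 52 (mod 68)
18^20 = 18^4 × 18^16 ≡ 52 (mod 68)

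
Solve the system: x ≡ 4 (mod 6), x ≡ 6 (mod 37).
154

Using Chinese Remainder Theorem:
M = 6 × 37 = 222
M1 = 37, M2 = 6
y1 = 37^(-1) mod 6 = 1
y2 = 6^(-1) mod 37 = 31
x = (4×37×1 + 6×6×31) mod 222 = 154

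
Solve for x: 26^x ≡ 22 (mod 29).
22

Baby-step giant-step with step n = ⌈√29⌉ = 6.
Baby steps 26^j mod 29 (j:value) for j=0..5: 0:1, 1:26, 2:9, 3:2, 4:23, 5:18.
Giant-step multiplier: 26^(-6) ≡ 26^(28-6) = 26^22 ≡ 22 (mod 29).
Giant steps γ_i = 22·22^i mod 29: γ_0=22, γ_1=20, γ_2=5, γ_3=23 (in table at j=4).
x = i·n + j = 3·6 + 4 = 22.
Check: 26^22 ≡ 22 (mod 29).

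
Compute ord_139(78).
69

139 is prime, so ord(78) divides φ(139) = 138.
Divisors of 138: 1, 2, 3, 6, 23, 46, 69, 138.
Repeated squaring: 78^1 ≡ 78, 78^2 ≡ 107, 78^4 ≡ 51, 78^8 ≡ 99, 78^16 ≡ 71, 78^32 ≡ 37, 78^64 ≡ 118, 78^128 ≡ 24 (mod 139).
Test 78^d mod 139 for each divisor d in increasing order:
78^1 ≡ 78
78^2 ≡ 107
78^3 = 78^2·78^1 ≡ 6
78^6 = 78^4·78^2 ≡ 36
78^23 = 78^16·78^4·78^2·78^1 ≡ 42
78^46 = 78^32·78^8·78^4·78^2 ≡ 96
78^69 = 78^64·78^4·78^1 ≡ 1  ← first divisor giving 1
The order is 69.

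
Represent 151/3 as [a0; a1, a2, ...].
[50; 3]

Euclidean algorithm steps:
151 = 50 × 3 + 1
3 = 3 × 1 + 0
Continued fraction: [50; 3]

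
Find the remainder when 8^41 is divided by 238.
8

Repeated squaring. Binary of 41 = 101001.
8^1 ≡ 8 (mod 238); 8^2 ≡ 64 (mod 238); 8^4 ≡ 50 (mod 238); 8^8 ≡ 120 (mod 238); 8^16 ≡ 120 (mod 238); 8^32 ≡ 120 (mod 238)
8^41 = 8^1 × 8^8 × 8^32 ≡ 8 (mod 238)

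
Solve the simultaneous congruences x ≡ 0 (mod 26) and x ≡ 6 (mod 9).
78

Using Chinese Remainder Theorem:
M = 26 × 9 = 234
M1 = 9, M2 = 26
y1 = 9^(-1) mod 26 = 3
y2 = 26^(-1) mod 9 = 8
x = (0×9×3 + 6×26×8) mod 234 = 78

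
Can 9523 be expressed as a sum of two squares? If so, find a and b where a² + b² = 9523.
Not possible

Factorization: 9523 = 89 × 107
By Fermat: n is sum of two squares iff every prime p ≡ 3 (mod 4) appears to even power.
Prime(s) ≡ 3 (mod 4) with odd exponent: [(107, 1)]
Therefore 9523 cannot be expressed as a² + b².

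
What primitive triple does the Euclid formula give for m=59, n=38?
(2037, 4484, 4925)

Euclid's formula: a = m² - n², b = 2mn, c = m² + n²
m = 59, n = 38
a = 59² - 38² = 3481 - 1444 = 2037
b = 2 × 59 × 38 = 4484
c = 59² + 38² = 3481 + 1444 = 4925
Verification: 2037² + 4484² = 4149369 + 20106256 = 24255625 = 4925² ✓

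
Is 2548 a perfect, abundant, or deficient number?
abundant

Proper divisors of 2548: sum = 1 + 2 + 4 + 7 + 13 + 14 + 26 + 28 + ... + 196 + 364 + 637 + 1274 (17 divisors) = 3038
Since 3038 > 2548, 2548 is abundant.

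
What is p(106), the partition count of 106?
384276336

p(n) counts ways to write n as a sum of positive integers (order ignored).
Euler's pentagonal recurrence: p(k) = p(k-1) + p(k-2) - p(k-5) - p(k-7) + p(k-12) + p(k-15) - ... (offsets j(3j∓1)/2, signs ++--, p(0)=1, p(<0)=0).
DP table for k = 0..105: p(0)=1, p(1)=1, p(2)=2, p(3)=3, p(4)=5, p(5)=7, p(6)=11, p(7)=15, p(8)=22, p(9)=30, p(10)=42, p(11)=56, p(12)=77, p(13)=101, p(14)=135, p(15)=176, p(16)=231, p(17)=297, p(18)=385, p(19)=490, p(20)=627, p(21)=792, p(22)=1002, p(23)=1255, p(24)=1575, p(25)=1958, p(26)=2436, p(27)=3010, p(28)=3718, p(29)=4565, p(30)=5604, p(31)=6842, p(32)=8349, p(33)=10143, p(34)=12310, p(35)=14883, p(36)=17977, p(37)=21637, p(38)=26015, p(39)=31185, p(40)=37338, p(41)=44583, p(42)=53174, p(43)=63261, p(44)=75175, p(45)=89134, p(46)=105558, p(47)=124754, p(48)=147273, p(49)=173525, p(50)=204226, p(51)=239943, p(52)=281589, p(53)=329931, p(54)=386155, p(55)=451276, p(56)=526823, p(57)=614154, p(58)=715220, p(59)=831820, p(60)=966467, p(61)=1121505, p(62)=1300156, p(63)=1505499, p(64)=1741630, p(65)=2012558, p(66)=2323520, p(67)=2679689, p(68)=3087735, p(69)=3554345, p(70)=4087968, p(71)=4697205, p(72)=5392783, p(73)=6185689, p(74)=7089500, p(75)=8118264, p(76)=9289091, p(77)=10619863, p(78)=12132164, p(79)=13848650, p(80)=15796476, p(81)=18004327, p(82)=20506255, p(83)=23338469, p(84)=26543660, p(85)=30167357, p(86)=34262962, p(87)=38887673, p(88)=44108109, p(89)=49995925, p(90)=56634173, p(91)=64112359, p(92)=72533807, p(93)=82010177, p(94)=92669720, p(95)=104651419, p(96)=118114304, p(97)=133230930, p(98)=150198136, p(99)=169229875, p(100)=190569292, p(101)=214481126, p(102)=241265379, p(103)=271248950, p(104)=304801365, p(105)=342325709.
Final step: p(106) = p(105) + p(104) - p(101) - p(99) + p(94) + p(91) - p(84) - p(80) + p(71) + p(66) - p(55) - p(49) + p(36) + p(29) - p(14) - p(6)
= 342325709 + 304801365 - 214481126 - 169229875 + 92669720 + 64112359 - 26543660 - 15796476 + 4697205 + 2323520 - 451276 - 173525 + 17977 + 4565 - 135 - 11
= 384276336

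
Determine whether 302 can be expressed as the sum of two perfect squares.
Not possible

Factorization: 302 = 2 × 151
By Fermat: n is sum of two squares iff every prime p ≡ 3 (mod 4) appears to even power.
Prime(s) ≡ 3 (mod 4) with odd exponent: [(151, 1)]
Therefore 302 cannot be expressed as a² + b².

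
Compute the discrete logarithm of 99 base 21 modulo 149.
51

Baby-step giant-step with step n = ⌈√149⌉ = 13.
Baby steps 21^j mod 149 (j:value) for j=0..12: 0:1, 1:21, 2:143, 3:23, 4:36, 5:11, 6:82, 7:83, 8:104, 9:98, 10:121, 11:8, 12:19.
Giant-step multiplier: 21^(-13) ≡ 21^(148-13) = 21^135 ≡ 90 (mod 149).
Giant steps γ_i = 99·90^i mod 149: γ_0=99, γ_1=119, γ_2=131, γ_3=19 (in table at j=12).
x = i·n + j = 3·13 + 12 = 51.
Check: 21^51 ≡ 99 (mod 149).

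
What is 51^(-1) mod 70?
11

gcd(51, 70) = 1, so the inverse exists.
Extended Euclidean algorithm on (70, 51):
70 = 1 × 51 + 19  ⟹  19 = (1)·70 + (-1)·51
51 = 2 × 19 + 13  ⟹  13 = (-2)·70 + (3)·51
19 = 1 × 13 + 6  ⟹  6 = (3)·70 + (-4)·51
13 = 2 × 6 + 1  ⟹  1 = (-8)·70 + (11)·51
So (11)·51 ≡ 1 (mod 70), i.e. 51^(-1) ≡ 11 (mod 70).
Check: 51 × 11 = 561 ≡ 1 (mod 70)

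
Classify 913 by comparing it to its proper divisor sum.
deficient

Proper divisors of 913: sum = 1 + 11 + 83 = 95
Since 95 < 913, 913 is deficient.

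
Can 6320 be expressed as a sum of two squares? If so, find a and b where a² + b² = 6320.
Not possible

Factorization: 6320 = 2^4 × 5 × 79
By Fermat: n is sum of two squares iff every prime p ≡ 3 (mod 4) appears to even power.
Prime(s) ≡ 3 (mod 4) with odd exponent: [(79, 1)]
Therefore 6320 cannot be expressed as a² + b².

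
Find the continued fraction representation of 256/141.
[1; 1, 4, 2, 2, 1, 3]

Euclidean algorithm steps:
256 = 1 × 141 + 115
141 = 1 × 115 + 26
115 = 4 × 26 + 11
26 = 2 × 11 + 4
11 = 2 × 4 + 3
4 = 1 × 3 + 1
3 = 3 × 1 + 0
Continued fraction: [1; 1, 4, 2, 2, 1, 3]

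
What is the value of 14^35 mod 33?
23

Repeated squaring. Binary of 35 = 100011.
14^1 ≡ 14 (mod 33); 14^2 ≡ 31 (mod 33); 14^4 ≡ 4 (mod 33); 14^8 ≡ 16 (mod 33); 14^16 ≡ 25 (mod 33); 14^32 ≡ 31 (mod 33)
14^35 = 14^1 × 14^2 × 14^32 ≡ 23 (mod 33)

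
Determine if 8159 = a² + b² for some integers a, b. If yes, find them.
Not possible

Factorization: 8159 = 41 × 199
By Fermat: n is sum of two squares iff every prime p ≡ 3 (mod 4) appears to even power.
Prime(s) ≡ 3 (mod 4) with odd exponent: [(199, 1)]
Therefore 8159 cannot be expressed as a² + b².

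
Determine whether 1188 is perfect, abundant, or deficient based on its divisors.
abundant

Proper divisors of 1188: sum = 1 + 2 + 3 + 4 + 6 + 9 + 11 + 12 + ... + 198 + 297 + 396 + 594 (23 divisors) = 2172
Since 2172 > 1188, 1188 is abundant.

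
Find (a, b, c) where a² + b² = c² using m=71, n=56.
(1905, 7952, 8177)

Euclid's formula: a = m² - n², b = 2mn, c = m² + n²
m = 71, n = 56
a = 71² - 56² = 5041 - 3136 = 1905
b = 2 × 71 × 56 = 7952
c = 71² + 56² = 5041 + 3136 = 8177
Verification: 1905² + 7952² = 3629025 + 63234304 = 66863329 = 8177² ✓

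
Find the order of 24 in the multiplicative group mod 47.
23

47 is prime, so ord(24) divides φ(47) = 46.
Divisors of 46: 1, 2, 23, 46.
Repeated squaring: 24^1 ≡ 24, 24^2 ≡ 12, 24^4 ≡ 3, 24^8 ≡ 9, 24^16 ≡ 34, 24^32 ≡ 28 (mod 47).
Test 24^d mod 47 for each divisor d in increasing order:
24^1 ≡ 24
24^2 ≡ 12
24^23 = 24^16·24^4·24^2·24^1 ≡ 1  ← first divisor giving 1
The order is 23.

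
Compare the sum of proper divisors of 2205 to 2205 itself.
abundant

Proper divisors of 2205: sum = 1 + 3 + 5 + 7 + 9 + 15 + 21 + 35 + ... + 245 + 315 + 441 + 735 (17 divisors) = 2241
Since 2241 > 2205, 2205 is abundant.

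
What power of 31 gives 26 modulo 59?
40

Baby-step giant-step with step n = ⌈√59⌉ = 8.
Baby steps 31^j mod 59 (j:value) for j=0..7: 0:1, 1:31, 2:17, 3:55, 4:53, 5:50, 6:16, 7:24.
Giant-step multiplier: 31^(-8) ≡ 31^(58-8) = 31^50 ≡ 41 (mod 59).
Giant steps γ_i = 26·41^i mod 59: γ_0=26, γ_1=4, γ_2=46, γ_3=57, γ_4=36, γ_5=1 (in table at j=0).
x = i·n + j = 5·8 + 0 = 40.
Check: 31^40 ≡ 26 (mod 59).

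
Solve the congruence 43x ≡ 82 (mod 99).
x ≡ 94 (mod 99)

gcd(43, 99) = 1, which divides 82, so solutions exist.
Find 43^(-1) mod 99 by the extended Euclidean algorithm:
99 = 2 × 43 + 13  ⟹  13 = (1)·99 + (-2)·43
43 = 3 × 13 + 4  ⟹  4 = (-3)·99 + (7)·43
13 = 3 × 4 + 1  ⟹  1 = (10)·99 + (-23)·43
So (-23)·43 ≡ 1 (mod 99), i.e. 43^(-1) ≡ -23 ≡ 76 (mod 99).
x ≡ 76 × 82 = 6232 ≡ 94 (mod 99).
Check: 43 × 94 = 4042 ≡ 82 (mod 99).
Unique solution: x ≡ 94 (mod 99)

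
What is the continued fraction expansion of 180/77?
[2; 2, 1, 25]

Euclidean algorithm steps:
180 = 2 × 77 + 26
77 = 2 × 26 + 25
26 = 1 × 25 + 1
25 = 25 × 1 + 0
Continued fraction: [2; 2, 1, 25]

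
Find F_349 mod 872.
33

Matrix identity: Q^n = [[F_(n+1), F_n], [F_n, F_(n-1)]] with Q = [[1,1],[1,0]].
n = 349 = 101011101₂. Square-and-multiply, entries mod 872:
Q^1 = [[1,1],[1,0]]
Q^2 = (Q^1)² = [[2,1],[1,1]]
Q^5 = (Q^2)²·Q = [[8,5],[5,3]]
Q^10 = (Q^5)² = [[89,55],[55,34]]
Q^21 = (Q^10)²·Q = [[271,482],[482,661]]
Q^43 = (Q^21)²·Q = [[709,565],[565,144]]
Q^87 = (Q^43)²·Q = [[211,482],[482,601]]
Q^174 = (Q^87)² = [[421,728],[728,565]]
Q^349 = (Q^174)²·Q = [[185,33],[33,152]]
F_349 mod 872 = Q^349[0][1] = 33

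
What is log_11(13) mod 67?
35

Baby-step giant-step with step n = ⌈√67⌉ = 9.
Baby steps 11^j mod 67 (j:value) for j=0..8: 0:1, 1:11, 2:54, 3:58, 4:35, 5:50, 6:14, 7:20, 8:19.
Giant-step multiplier: 11^(-9) ≡ 11^(66-9) = 11^57 ≡ 42 (mod 67).
Giant steps γ_i = 13·42^i mod 67: γ_0=13, γ_1=10, γ_2=18, γ_3=19 (in table at j=8).
x = i·n + j = 3·9 + 8 = 35.
Check: 11^35 ≡ 13 (mod 67).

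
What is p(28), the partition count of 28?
3718

p(n) counts ways to write n as a sum of positive integers (order ignored).
Euler's pentagonal recurrence: p(k) = p(k-1) + p(k-2) - p(k-5) - p(k-7) + p(k-12) + p(k-15) - ... (offsets j(3j∓1)/2, signs ++--, p(0)=1, p(<0)=0).
DP table for k = 0..27: p(0)=1, p(1)=1, p(2)=2, p(3)=3, p(4)=5, p(5)=7, p(6)=11, p(7)=15, p(8)=22, p(9)=30, p(10)=42, p(11)=56, p(12)=77, p(13)=101, p(14)=135, p(15)=176, p(16)=231, p(17)=297, p(18)=385, p(19)=490, p(20)=627, p(21)=792, p(22)=1002, p(23)=1255, p(24)=1575, p(25)=1958, p(26)=2436, p(27)=3010.
Final step: p(28) = p(27) + p(26) - p(23) - p(21) + p(16) + p(13) - p(6) - p(2)
= 3010 + 2436 - 1255 - 792 + 231 + 101 - 11 - 2
= 3718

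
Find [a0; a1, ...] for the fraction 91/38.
[2; 2, 1, 1, 7]

Euclidean algorithm steps:
91 = 2 × 38 + 15
38 = 2 × 15 + 8
15 = 1 × 8 + 7
8 = 1 × 7 + 1
7 = 7 × 1 + 0
Continued fraction: [2; 2, 1, 1, 7]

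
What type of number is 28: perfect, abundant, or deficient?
perfect

Proper divisors of 28: sum = 1 + 2 + 4 + 7 + 14 = 28
Since 28 = 28, 28 is perfect.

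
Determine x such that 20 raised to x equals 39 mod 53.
21

Baby-step giant-step with step n = ⌈√53⌉ = 8.
Baby steps 20^j mod 53 (j:value) for j=0..7: 0:1, 1:20, 2:29, 3:50, 4:46, 5:19, 6:9, 7:21.
Giant-step multiplier: 20^(-8) ≡ 20^(52-8) = 20^44 ≡ 13 (mod 53).
Giant steps γ_i = 39·13^i mod 53: γ_0=39, γ_1=30, γ_2=19 (in table at j=5).
x = i·n + j = 2·8 + 5 = 21.
Check: 20^21 ≡ 39 (mod 53).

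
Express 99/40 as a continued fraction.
[2; 2, 9, 2]

Euclidean algorithm steps:
99 = 2 × 40 + 19
40 = 2 × 19 + 2
19 = 9 × 2 + 1
2 = 2 × 1 + 0
Continued fraction: [2; 2, 9, 2]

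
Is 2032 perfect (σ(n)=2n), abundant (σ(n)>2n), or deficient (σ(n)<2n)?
deficient

Proper divisors of 2032: sum = 1 + 2 + 4 + 8 + 16 + 127 + 254 + 508 + 1016 = 1936
Since 1936 < 2032, 2032 is deficient.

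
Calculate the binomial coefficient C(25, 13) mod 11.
6

Using Lucas' theorem:
Write n=25 and k=13 in base 11:
n in base 11: [2, 3]
k in base 11: [1, 2]
C(25,13) mod 11 = ∏ C(n_i, k_i) mod 11
Digit binomials (mod 11): C(2,1) = 2; C(3,2) = 3
Product: 2 × 3 = 6 ≡ 6 (mod 11)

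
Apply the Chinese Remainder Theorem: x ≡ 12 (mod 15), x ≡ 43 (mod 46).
687

Using Chinese Remainder Theorem:
M = 15 × 46 = 690
M1 = 46, M2 = 15
y1 = 46^(-1) mod 15 = 1
y2 = 15^(-1) mod 46 = 43
x = (12×46×1 + 43×15×43) mod 690 = 687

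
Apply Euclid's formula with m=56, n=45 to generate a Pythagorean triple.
(1111, 5040, 5161)

Euclid's formula: a = m² - n², b = 2mn, c = m² + n²
m = 56, n = 45
a = 56² - 45² = 3136 - 2025 = 1111
b = 2 × 56 × 45 = 5040
c = 56² + 45² = 3136 + 2025 = 5161
Verification: 1111² + 5040² = 1234321 + 25401600 = 26635921 = 5161² ✓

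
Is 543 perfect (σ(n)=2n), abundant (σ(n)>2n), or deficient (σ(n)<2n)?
deficient

Proper divisors of 543: sum = 1 + 3 + 181 = 185
Since 185 < 543, 543 is deficient.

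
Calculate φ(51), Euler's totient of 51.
32

51 = 3 × 17
φ(n) = n × ∏(1 - 1/p) for each prime p dividing n
φ(51) = 51 × (1 - 1/3) × (1 - 1/17) = 32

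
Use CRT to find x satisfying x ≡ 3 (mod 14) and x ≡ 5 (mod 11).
115

Using Chinese Remainder Theorem:
M = 14 × 11 = 154
M1 = 11, M2 = 14
y1 = 11^(-1) mod 14 = 9
y2 = 14^(-1) mod 11 = 4
x = (3×11×9 + 5×14×4) mod 154 = 115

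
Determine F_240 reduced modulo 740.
440

Matrix identity: Q^n = [[F_(n+1), F_n], [F_n, F_(n-1)]] with Q = [[1,1],[1,0]].
n = 240 = 11110000₂. Square-and-multiply, entries mod 740:
Q^1 = [[1,1],[1,0]]
Q^3 = (Q^1)²·Q = [[3,2],[2,1]]
Q^7 = (Q^3)²·Q = [[21,13],[13,8]]
Q^15 = (Q^7)²·Q = [[247,610],[610,377]]
Q^30 = (Q^15)² = [[209,280],[280,669]]
Q^60 = (Q^30)² = [[721,160],[160,561]]
Q^120 = (Q^60)² = [[61,140],[140,661]]
Q^240 = (Q^120)² = [[381,440],[440,681]]
F_240 mod 740 = Q^240[0][1] = 440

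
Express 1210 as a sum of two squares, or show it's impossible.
11² + 33² (a=11, b=33)

Factorization: 1210 = 2 × 5 × 11^2
By Fermat: n is sum of two squares iff every prime p ≡ 3 (mod 4) appears to even power.
All primes ≡ 3 (mod 4) appear to even power.
Search a = 0, 1, 2, … for 1210 - a² a perfect square: first hit at a = 11: 1210 - 121 = 1089 = 33².
1210 = 11² + 33² = 121 + 1089 ✓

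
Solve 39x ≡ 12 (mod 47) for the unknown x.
x ≡ 22 (mod 47)

gcd(39, 47) = 1, which divides 12, so solutions exist.
Find 39^(-1) mod 47 by the extended Euclidean algorithm:
47 = 1 × 39 + 8  ⟹  8 = (1)·47 + (-1)·39
39 = 4 × 8 + 7  ⟹  7 = (-4)·47 + (5)·39
8 = 1 × 7 + 1  ⟹  1 = (5)·47 + (-6)·39
So (-6)·39 ≡ 1 (mod 47), i.e. 39^(-1) ≡ -6 ≡ 41 (mod 47).
x ≡ 41 × 12 = 492 ≡ 22 (mod 47).
Check: 39 × 22 = 858 ≡ 12 (mod 47).
Unique solution: x ≡ 22 (mod 47)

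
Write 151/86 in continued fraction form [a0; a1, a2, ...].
[1; 1, 3, 10, 2]

Euclidean algorithm steps:
151 = 1 × 86 + 65
86 = 1 × 65 + 21
65 = 3 × 21 + 2
21 = 10 × 2 + 1
2 = 2 × 1 + 0
Continued fraction: [1; 1, 3, 10, 2]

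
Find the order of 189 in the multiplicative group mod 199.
198

199 is prime, so ord(189) divides φ(199) = 198.
Divisors of 198: 1, 2, 3, 6, 9, 11, 18, 22, 33, 66, 99, 198.
Repeated squaring: 189^1 ≡ 189, 189^2 ≡ 100, 189^4 ≡ 50, 189^8 ≡ 112, 189^16 ≡ 7, 189^32 ≡ 49, 189^64 ≡ 13, 189^128 ≡ 169 (mod 199).
Test 189^d mod 199 for each divisor d in increasing order:
189^1 ≡ 189
189^2 ≡ 100
189^3 = 189^2·189^1 ≡ 194
189^6 = 189^4·189^2 ≡ 25
189^9 = 189^8·189^1 ≡ 74
189^11 = 189^8·189^2·189^1 ≡ 37
189^18 = 189^16·189^2 ≡ 103
189^22 = 189^16·189^4·189^2 ≡ 175
189^33 = 189^32·189^1 ≡ 107
189^66 = 189^64·189^2 ≡ 106
189^99 = 189^64·189^32·189^2·189^1 ≡ 198
189^198 = 189^128·189^64·189^4·189^2 ≡ 1  ← first divisor giving 1
The order is 198.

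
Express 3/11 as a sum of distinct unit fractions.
1/4 + 1/44

Greedy algorithm:
3/11: ceiling(11/3) = 4, use 1/4
1/44: ceiling(44/1) = 44, use 1/44
Result: 3/11 = 1/4 + 1/44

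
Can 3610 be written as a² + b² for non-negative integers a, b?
19² + 57² (a=19, b=57)

Factorization: 3610 = 2 × 5 × 19^2
By Fermat: n is sum of two squares iff every prime p ≡ 3 (mod 4) appears to even power.
All primes ≡ 3 (mod 4) appear to even power.
Search a = 0, 1, 2, … for 3610 - a² a perfect square: first hit at a = 19: 3610 - 361 = 3249 = 57².
3610 = 19² + 57² = 361 + 3249 ✓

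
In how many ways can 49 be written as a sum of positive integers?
173525

p(n) counts ways to write n as a sum of positive integers (order ignored).
Euler's pentagonal recurrence: p(k) = p(k-1) + p(k-2) - p(k-5) - p(k-7) + p(k-12) + p(k-15) - ... (offsets j(3j∓1)/2, signs ++--, p(0)=1, p(<0)=0).
DP table for k = 0..48: p(0)=1, p(1)=1, p(2)=2, p(3)=3, p(4)=5, p(5)=7, p(6)=11, p(7)=15, p(8)=22, p(9)=30, p(10)=42, p(11)=56, p(12)=77, p(13)=101, p(14)=135, p(15)=176, p(16)=231, p(17)=297, p(18)=385, p(19)=490, p(20)=627, p(21)=792, p(22)=1002, p(23)=1255, p(24)=1575, p(25)=1958, p(26)=2436, p(27)=3010, p(28)=3718, p(29)=4565, p(30)=5604, p(31)=6842, p(32)=8349, p(33)=10143, p(34)=12310, p(35)=14883, p(36)=17977, p(37)=21637, p(38)=26015, p(39)=31185, p(40)=37338, p(41)=44583, p(42)=53174, p(43)=63261, p(44)=75175, p(45)=89134, p(46)=105558, p(47)=124754, p(48)=147273.
Final step: p(49) = p(48) + p(47) - p(44) - p(42) + p(37) + p(34) - p(27) - p(23) + p(14) + p(9)
= 147273 + 124754 - 75175 - 53174 + 21637 + 12310 - 3010 - 1255 + 135 + 30
= 173525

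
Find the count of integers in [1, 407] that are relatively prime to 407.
360

407 = 11 × 37
φ(n) = n × ∏(1 - 1/p) for each prime p dividing n
φ(407) = 407 × (1 - 1/11) × (1 - 1/37) = 360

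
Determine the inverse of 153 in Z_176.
153

gcd(153, 176) = 1, so the inverse exists.
Extended Euclidean algorithm on (176, 153):
176 = 1 × 153 + 23  ⟹  23 = (1)·176 + (-1)·153
153 = 6 × 23 + 15  ⟹  15 = (-6)·176 + (7)·153
23 = 1 × 15 + 8  ⟹  8 = (7)·176 + (-8)·153
15 = 1 × 8 + 7  ⟹  7 = (-13)·176 + (15)·153
8 = 1 × 7 + 1  ⟹  1 = (20)·176 + (-23)·153
So (-23)·153 ≡ 1 (mod 176), i.e. 153^(-1) ≡ -23 ≡ 153 (mod 176).
Check: 153 × 153 = 23409 ≡ 1 (mod 176)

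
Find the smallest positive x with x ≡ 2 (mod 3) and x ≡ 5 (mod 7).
5

Using Chinese Remainder Theorem:
M = 3 × 7 = 21
M1 = 7, M2 = 3
y1 = 7^(-1) mod 3 = 1
y2 = 3^(-1) mod 7 = 5
x = (2×7×1 + 5×3×5) mod 21 = 5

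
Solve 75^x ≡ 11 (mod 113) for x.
38

Baby-step giant-step with step n = ⌈√113⌉ = 11.
Baby steps 75^j mod 113 (j:value) for j=0..10: 0:1, 1:75, 2:88, 3:46, 4:60, 5:93, 6:82, 7:48, 8:97, 9:43, 10:61.
Giant-step multiplier: 75^(-11) ≡ 75^(112-11) = 75^101 ≡ 37 (mod 113).
Giant steps γ_i = 11·37^i mod 113: γ_0=11, γ_1=68, γ_2=30, γ_3=93 (in table at j=5).
x = i·n + j = 3·11 + 5 = 38.
Check: 75^38 ≡ 11 (mod 113).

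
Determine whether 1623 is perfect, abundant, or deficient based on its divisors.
deficient

Proper divisors of 1623: sum = 1 + 3 + 541 = 545
Since 545 < 1623, 1623 is deficient.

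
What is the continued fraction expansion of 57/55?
[1; 27, 2]

Euclidean algorithm steps:
57 = 1 × 55 + 2
55 = 27 × 2 + 1
2 = 2 × 1 + 0
Continued fraction: [1; 27, 2]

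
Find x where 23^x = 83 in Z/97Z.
85

Baby-step giant-step with step n = ⌈√97⌉ = 10.
Baby steps 23^j mod 97 (j:value) for j=0..9: 0:1, 1:23, 2:44, 3:42, 4:93, 5:5, 6:18, 7:26, 8:16, 9:77.
Giant-step multiplier: 23^(-10) ≡ 23^(96-10) = 23^86 ≡ 66 (mod 97).
Giant steps γ_i = 83·66^i mod 97: γ_0=83, γ_1=46, γ_2=29, γ_3=71, γ_4=30, γ_5=40, γ_6=21, γ_7=28, γ_8=5 (in table at j=5).
x = i·n + j = 8·10 + 5 = 85.
Check: 23^85 ≡ 83 (mod 97).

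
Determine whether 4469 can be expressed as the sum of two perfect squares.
25² + 62² (a=25, b=62)

Factorization: 4469 = 41 × 109
By Fermat: n is sum of two squares iff every prime p ≡ 3 (mod 4) appears to even power.
All primes ≡ 3 (mod 4) appear to even power.
Search a = 0, 1, 2, … for 4469 - a² a perfect square: first hit at a = 25: 4469 - 625 = 3844 = 62².
4469 = 25² + 62² = 625 + 3844 ✓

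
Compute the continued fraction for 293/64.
[4; 1, 1, 2, 1, 2, 3]

Euclidean algorithm steps:
293 = 4 × 64 + 37
64 = 1 × 37 + 27
37 = 1 × 27 + 10
27 = 2 × 10 + 7
10 = 1 × 7 + 3
7 = 2 × 3 + 1
3 = 3 × 1 + 0
Continued fraction: [4; 1, 1, 2, 1, 2, 3]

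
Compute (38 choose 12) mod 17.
0

Using Lucas' theorem:
Write n=38 and k=12 in base 17:
n in base 17: [2, 4]
k in base 17: [0, 12]
C(38,12) mod 17 = ∏ C(n_i, k_i) mod 17
Digit binomials (mod 17): C(2,0) = 1; C(4,12) = 0 (k_i > n_i)
Product: 1 × 0 = 0 ≡ 0 (mod 17)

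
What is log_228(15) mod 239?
172

Baby-step giant-step with step n = ⌈√239⌉ = 16.
Baby steps 228^j mod 239 (j:value) for j=0..15: 0:1, 1:228, 2:121, 3:103, 4:62, 5:35, 6:93, 7:172, 8:20, 9:19, 10:30, 11:148, 12:45, 13:222, 14:187, 15:94.
Giant-step multiplier: 228^(-16) ≡ 228^(238-16) = 228^222 ≡ 144 (mod 239).
Giant steps γ_i = 15·144^i mod 239: γ_0=15, γ_1=9, γ_2=101, γ_3=204, γ_4=218, γ_5=83, γ_6=2, γ_7=49, γ_8=125, γ_9=75, γ_10=45 (in table at j=12).
x = i·n + j = 10·16 + 12 = 172.
Check: 228^172 ≡ 15 (mod 239).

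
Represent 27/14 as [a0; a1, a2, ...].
[1; 1, 13]

Euclidean algorithm steps:
27 = 1 × 14 + 13
14 = 1 × 13 + 1
13 = 13 × 1 + 0
Continued fraction: [1; 1, 13]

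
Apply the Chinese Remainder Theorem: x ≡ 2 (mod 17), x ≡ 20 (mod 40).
580

Using Chinese Remainder Theorem:
M = 17 × 40 = 680
M1 = 40, M2 = 17
y1 = 40^(-1) mod 17 = 3
y2 = 17^(-1) mod 40 = 33
x = (2×40×3 + 20×17×33) mod 680 = 580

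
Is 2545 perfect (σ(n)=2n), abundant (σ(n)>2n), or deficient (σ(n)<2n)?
deficient

Proper divisors of 2545: sum = 1 + 5 + 509 = 515
Since 515 < 2545, 2545 is deficient.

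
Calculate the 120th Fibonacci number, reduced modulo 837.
558

Matrix identity: Q^n = [[F_(n+1), F_n], [F_n, F_(n-1)]] with Q = [[1,1],[1,0]].
n = 120 = 1111000₂. Square-and-multiply, entries mod 837:
Q^1 = [[1,1],[1,0]]
Q^3 = (Q^1)²·Q = [[3,2],[2,1]]
Q^7 = (Q^3)²·Q = [[21,13],[13,8]]
Q^15 = (Q^7)²·Q = [[150,610],[610,377]]
Q^30 = (Q^15)² = [[373,62],[62,311]]
Q^60 = (Q^30)² = [[683,558],[558,125]]
Q^120 = (Q^60)² = [[280,558],[558,559]]
F_120 mod 837 = Q^120[0][1] = 558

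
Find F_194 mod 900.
217

Matrix identity: Q^n = [[F_(n+1), F_n], [F_n, F_(n-1)]] with Q = [[1,1],[1,0]].
n = 194 = 11000010₂. Square-and-multiply, entries mod 900:
Q^1 = [[1,1],[1,0]]
Q^3 = (Q^1)²·Q = [[3,2],[2,1]]
Q^6 = (Q^3)² = [[13,8],[8,5]]
Q^12 = (Q^6)² = [[233,144],[144,89]]
Q^24 = (Q^12)² = [[325,468],[468,757]]
Q^48 = (Q^24)² = [[649,576],[576,73]]
Q^97 = (Q^48)²·Q = [[649,577],[577,72]]
Q^194 = (Q^97)² = [[830,217],[217,613]]
F_194 mod 900 = Q^194[0][1] = 217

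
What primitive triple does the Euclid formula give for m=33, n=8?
(1025, 528, 1153)

Euclid's formula: a = m² - n², b = 2mn, c = m² + n²
m = 33, n = 8
a = 33² - 8² = 1089 - 64 = 1025
b = 2 × 33 × 8 = 528
c = 33² + 8² = 1089 + 64 = 1153
Verification: 1025² + 528² = 1050625 + 278784 = 1329409 = 1153² ✓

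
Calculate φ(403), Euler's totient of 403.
360

403 = 13 × 31
φ(n) = n × ∏(1 - 1/p) for each prime p dividing n
φ(403) = 403 × (1 - 1/13) × (1 - 1/31) = 360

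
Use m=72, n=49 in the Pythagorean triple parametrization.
(2783, 7056, 7585)

Euclid's formula: a = m² - n², b = 2mn, c = m² + n²
m = 72, n = 49
a = 72² - 49² = 5184 - 2401 = 2783
b = 2 × 72 × 49 = 7056
c = 72² + 49² = 5184 + 2401 = 7585
Verification: 2783² + 7056² = 7745089 + 49787136 = 57532225 = 7585² ✓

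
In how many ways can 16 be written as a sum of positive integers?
231

p(n) counts ways to write n as a sum of positive integers (order ignored).
Euler's pentagonal recurrence: p(k) = p(k-1) + p(k-2) - p(k-5) - p(k-7) + p(k-12) + p(k-15) - ... (offsets j(3j∓1)/2, signs ++--, p(0)=1, p(<0)=0).
DP table for k = 0..15: p(0)=1, p(1)=1, p(2)=2, p(3)=3, p(4)=5, p(5)=7, p(6)=11, p(7)=15, p(8)=22, p(9)=30, p(10)=42, p(11)=56, p(12)=77, p(13)=101, p(14)=135, p(15)=176.
Final step: p(16) = p(15) + p(14) - p(11) - p(9) + p(4) + p(1)
= 176 + 135 - 56 - 30 + 5 + 1
= 231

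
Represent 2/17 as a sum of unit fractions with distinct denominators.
1/9 + 1/153

Greedy algorithm:
2/17: ceiling(17/2) = 9, use 1/9
1/153: ceiling(153/1) = 153, use 1/153
Result: 2/17 = 1/9 + 1/153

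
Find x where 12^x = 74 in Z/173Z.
59

Baby-step giant-step with step n = ⌈√173⌉ = 14.
Baby steps 12^j mod 173 (j:value) for j=0..13: 0:1, 1:12, 2:144, 3:171, 4:149, 5:58, 6:4, 7:48, 8:57, 9:165, 10:77, 11:59, 12:16, 13:19.
Giant-step multiplier: 12^(-14) ≡ 12^(172-14) = 12^158 ≡ 151 (mod 173).
Giant steps γ_i = 74·151^i mod 173: γ_0=74, γ_1=102, γ_2=5, γ_3=63, γ_4=171 (in table at j=3).
x = i·n + j = 4·14 + 3 = 59.
Check: 12^59 ≡ 74 (mod 173).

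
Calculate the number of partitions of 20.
627

p(n) counts ways to write n as a sum of positive integers (order ignored).
Euler's pentagonal recurrence: p(k) = p(k-1) + p(k-2) - p(k-5) - p(k-7) + p(k-12) + p(k-15) - ... (offsets j(3j∓1)/2, signs ++--, p(0)=1, p(<0)=0).
DP table for k = 0..19: p(0)=1, p(1)=1, p(2)=2, p(3)=3, p(4)=5, p(5)=7, p(6)=11, p(7)=15, p(8)=22, p(9)=30, p(10)=42, p(11)=56, p(12)=77, p(13)=101, p(14)=135, p(15)=176, p(16)=231, p(17)=297, p(18)=385, p(19)=490.
Final step: p(20) = p(19) + p(18) - p(15) - p(13) + p(8) + p(5)
= 490 + 385 - 176 - 101 + 22 + 7
= 627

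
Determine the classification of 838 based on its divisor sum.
deficient

Proper divisors of 838: sum = 1 + 2 + 419 = 422
Since 422 < 838, 838 is deficient.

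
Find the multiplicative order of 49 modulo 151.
75

151 is prime, so ord(49) divides φ(151) = 150.
Divisors of 150: 1, 2, 3, 5, 6, 10, 15, 25, 30, 50, 75, 150.
Repeated squaring: 49^1 ≡ 49, 49^2 ≡ 136, 49^4 ≡ 74, 49^8 ≡ 40, 49^16 ≡ 90, 49^32 ≡ 97, 49^64 ≡ 47, 49^128 ≡ 95 (mod 151).
Test 49^d mod 151 for each divisor d in increasing order:
49^1 ≡ 49
49^2 ≡ 136
49^3 = 49^2·49^1 ≡ 20
49^5 = 49^4·49^1 ≡ 2
49^6 = 49^4·49^2 ≡ 98
49^10 = 49^8·49^2 ≡ 4
49^15 = 49^8·49^4·49^2·49^1 ≡ 8
49^25 = 49^16·49^8·49^1 ≡ 32
49^30 = 49^16·49^8·49^4·49^2 ≡ 64
49^50 = 49^32·49^16·49^2 ≡ 118
49^75 = 49^64·49^8·49^2·49^1 ≡ 1  ← first divisor giving 1
The order is 75.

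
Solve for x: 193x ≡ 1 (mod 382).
287

gcd(193, 382) = 1, so the inverse exists.
Extended Euclidean algorithm on (382, 193):
382 = 1 × 193 + 189  ⟹  189 = (1)·382 + (-1)·193
193 = 1 × 189 + 4  ⟹  4 = (-1)·382 + (2)·193
189 = 47 × 4 + 1  ⟹  1 = (48)·382 + (-95)·193
So (-95)·193 ≡ 1 (mod 382), i.e. 193^(-1) ≡ -95 ≡ 287 (mod 382).
Check: 193 × 287 = 55391 ≡ 1 (mod 382)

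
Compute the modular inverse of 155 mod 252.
239

gcd(155, 252) = 1, so the inverse exists.
Extended Euclidean algorithm on (252, 155):
252 = 1 × 155 + 97  ⟹  97 = (1)·252 + (-1)·155
155 = 1 × 97 + 58  ⟹  58 = (-1)·252 + (2)·155
97 = 1 × 58 + 39  ⟹  39 = (2)·252 + (-3)·155
58 = 1 × 39 + 19  ⟹  19 = (-3)·252 + (5)·155
39 = 2 × 19 + 1  ⟹  1 = (8)·252 + (-13)·155
So (-13)·155 ≡ 1 (mod 252), i.e. 155^(-1) ≡ -13 ≡ 239 (mod 252).
Check: 155 × 239 = 37045 ≡ 1 (mod 252)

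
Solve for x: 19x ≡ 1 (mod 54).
37

gcd(19, 54) = 1, so the inverse exists.
Extended Euclidean algorithm on (54, 19):
54 = 2 × 19 + 16  ⟹  16 = (1)·54 + (-2)·19
19 = 1 × 16 + 3  ⟹  3 = (-1)·54 + (3)·19
16 = 5 × 3 + 1  ⟹  1 = (6)·54 + (-17)·19
So (-17)·19 ≡ 1 (mod 54), i.e. 19^(-1) ≡ -17 ≡ 37 (mod 54).
Check: 19 × 37 = 703 ≡ 1 (mod 54)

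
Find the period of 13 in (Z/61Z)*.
3

61 is prime, so ord(13) divides φ(61) = 60.
Divisors of 60: 1, 2, 3, 4, 5, 6, 10, 12, 15, 20, 30, 60.
Repeated squaring: 13^1 ≡ 13, 13^2 ≡ 47, 13^4 ≡ 13, 13^8 ≡ 47, 13^16 ≡ 13, 13^32 ≡ 47 (mod 61).
Test 13^d mod 61 for each divisor d in increasing order:
13^1 ≡ 13
13^2 ≡ 47
13^3 = 13^2·13^1 ≡ 1  ← first divisor giving 1
The order is 3.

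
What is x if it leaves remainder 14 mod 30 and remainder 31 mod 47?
1394

Using Chinese Remainder Theorem:
M = 30 × 47 = 1410
M1 = 47, M2 = 30
y1 = 47^(-1) mod 30 = 23
y2 = 30^(-1) mod 47 = 11
x = (14×47×23 + 31×30×11) mod 1410 = 1394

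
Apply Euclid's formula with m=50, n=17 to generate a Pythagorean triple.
(2211, 1700, 2789)

Euclid's formula: a = m² - n², b = 2mn, c = m² + n²
m = 50, n = 17
a = 50² - 17² = 2500 - 289 = 2211
b = 2 × 50 × 17 = 1700
c = 50² + 17² = 2500 + 289 = 2789
Verification: 2211² + 1700² = 4888521 + 2890000 = 7778521 = 2789² ✓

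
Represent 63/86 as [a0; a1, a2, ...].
[0; 1, 2, 1, 2, 1, 5]

Euclidean algorithm steps:
63 = 0 × 86 + 63
86 = 1 × 63 + 23
63 = 2 × 23 + 17
23 = 1 × 17 + 6
17 = 2 × 6 + 5
6 = 1 × 5 + 1
5 = 5 × 1 + 0
Continued fraction: [0; 1, 2, 1, 2, 1, 5]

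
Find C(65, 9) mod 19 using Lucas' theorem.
0

Using Lucas' theorem:
Write n=65 and k=9 in base 19:
n in base 19: [3, 8]
k in base 19: [0, 9]
C(65,9) mod 19 = ∏ C(n_i, k_i) mod 19
Digit binomials (mod 19): C(3,0) = 1; C(8,9) = 0 (k_i > n_i)
Product: 1 × 0 = 0 ≡ 0 (mod 19)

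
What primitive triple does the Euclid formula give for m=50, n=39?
(979, 3900, 4021)

Euclid's formula: a = m² - n², b = 2mn, c = m² + n²
m = 50, n = 39
a = 50² - 39² = 2500 - 1521 = 979
b = 2 × 50 × 39 = 3900
c = 50² + 39² = 2500 + 1521 = 4021
Verification: 979² + 3900² = 958441 + 15210000 = 16168441 = 4021² ✓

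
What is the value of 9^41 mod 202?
47

Repeated squaring. Binary of 41 = 101001.
9^1 ≡ 9 (mod 202); 9^2 ≡ 81 (mod 202); 9^4 ≡ 97 (mod 202); 9^8 ≡ 117 (mod 202); 9^16 ≡ 155 (mod 202); 9^32 ≡ 189 (mod 202)
9^41 = 9^1 × 9^8 × 9^32 ≡ 47 (mod 202)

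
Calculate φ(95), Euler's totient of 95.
72

95 = 5 × 19
φ(n) = n × ∏(1 - 1/p) for each prime p dividing n
φ(95) = 95 × (1 - 1/5) × (1 - 1/19) = 72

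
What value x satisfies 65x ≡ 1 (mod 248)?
145

gcd(65, 248) = 1, so the inverse exists.
Extended Euclidean algorithm on (248, 65):
248 = 3 × 65 + 53  ⟹  53 = (1)·248 + (-3)·65
65 = 1 × 53 + 12  ⟹  12 = (-1)·248 + (4)·65
53 = 4 × 12 + 5  ⟹  5 = (5)·248 + (-19)·65
12 = 2 × 5 + 2  ⟹  2 = (-11)·248 + (42)·65
5 = 2 × 2 + 1  ⟹  1 = (27)·248 + (-103)·65
So (-103)·65 ≡ 1 (mod 248), i.e. 65^(-1) ≡ -103 ≡ 145 (mod 248).
Check: 65 × 145 = 9425 ≡ 1 (mod 248)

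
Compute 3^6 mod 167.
61

Repeated squaring. Binary of 6 = 110.
3^1 ≡ 3 (mod 167); 3^2 ≡ 9 (mod 167); 3^4 ≡ 81 (mod 167)
3^6 = 3^2 × 3^4 ≡ 61 (mod 167)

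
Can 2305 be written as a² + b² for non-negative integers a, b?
1² + 48² (a=1, b=48)

Factorization: 2305 = 5 × 461
By Fermat: n is sum of two squares iff every prime p ≡ 3 (mod 4) appears to even power.
All primes ≡ 3 (mod 4) appear to even power.
Search a = 0, 1, 2, … for 2305 - a² a perfect square: first hit at a = 1: 2305 - 1 = 2304 = 48².
2305 = 1² + 48² = 1 + 2304 ✓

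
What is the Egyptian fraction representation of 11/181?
1/17 + 1/513 + 1/1578501

Greedy algorithm:
11/181: ceiling(181/11) = 17, use 1/17
6/3077: ceiling(3077/6) = 513, use 1/513
1/1578501: ceiling(1578501/1) = 1578501, use 1/1578501
Result: 11/181 = 1/17 + 1/513 + 1/1578501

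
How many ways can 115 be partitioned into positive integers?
1064144451

p(n) counts ways to write n as a sum of positive integers (order ignored).
Euler's pentagonal recurrence: p(k) = p(k-1) + p(k-2) - p(k-5) - p(k-7) + p(k-12) + p(k-15) - ... (offsets j(3j∓1)/2, signs ++--, p(0)=1, p(<0)=0).
DP table for k = 0..114: p(0)=1, p(1)=1, p(2)=2, p(3)=3, p(4)=5, p(5)=7, p(6)=11, p(7)=15, p(8)=22, p(9)=30, p(10)=42, p(11)=56, p(12)=77, p(13)=101, p(14)=135, p(15)=176, p(16)=231, p(17)=297, p(18)=385, p(19)=490, p(20)=627, p(21)=792, p(22)=1002, p(23)=1255, p(24)=1575, p(25)=1958, p(26)=2436, p(27)=3010, p(28)=3718, p(29)=4565, p(30)=5604, p(31)=6842, p(32)=8349, p(33)=10143, p(34)=12310, p(35)=14883, p(36)=17977, p(37)=21637, p(38)=26015, p(39)=31185, p(40)=37338, p(41)=44583, p(42)=53174, p(43)=63261, p(44)=75175, p(45)=89134, p(46)=105558, p(47)=124754, p(48)=147273, p(49)=173525, p(50)=204226, p(51)=239943, p(52)=281589, p(53)=329931, p(54)=386155, p(55)=451276, p(56)=526823, p(57)=614154, p(58)=715220, p(59)=831820, p(60)=966467, p(61)=1121505, p(62)=1300156, p(63)=1505499, p(64)=1741630, p(65)=2012558, p(66)=2323520, p(67)=2679689, p(68)=3087735, p(69)=3554345, p(70)=4087968, p(71)=4697205, p(72)=5392783, p(73)=6185689, p(74)=7089500, p(75)=8118264, p(76)=9289091, p(77)=10619863, p(78)=12132164, p(79)=13848650, p(80)=15796476, p(81)=18004327, p(82)=20506255, p(83)=23338469, p(84)=26543660, p(85)=30167357, p(86)=34262962, p(87)=38887673, p(88)=44108109, p(89)=49995925, p(90)=56634173, p(91)=64112359, p(92)=72533807, p(93)=82010177, p(94)=92669720, p(95)=104651419, p(96)=118114304, p(97)=133230930, p(98)=150198136, p(99)=169229875, p(100)=190569292, p(101)=214481126, p(102)=241265379, p(103)=271248950, p(104)=304801365, p(105)=342325709, p(106)=384276336, p(107)=431149389, p(108)=483502844, p(109)=541946240, p(110)=607163746, p(111)=679903203, p(112)=761002156, p(113)=851376628, p(114)=952050665.
Final step: p(115) = p(114) + p(113) - p(110) - p(108) + p(103) + p(100) - p(93) - p(89) + p(80) + p(75) - p(64) - p(58) + p(45) + p(38) - p(23) - p(15)
= 952050665 + 851376628 - 607163746 - 483502844 + 271248950 + 190569292 - 82010177 - 49995925 + 15796476 + 8118264 - 1741630 - 715220 + 89134 + 26015 - 1255 - 176
= 1064144451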